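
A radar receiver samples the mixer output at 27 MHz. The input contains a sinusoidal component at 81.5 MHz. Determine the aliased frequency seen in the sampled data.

0.5 MHz

81.5 MHz mod fs = 0.5 MHz.
0.5 MHz ≤ fs/2 = 13.5 MHz, appears at 0.5 MHz.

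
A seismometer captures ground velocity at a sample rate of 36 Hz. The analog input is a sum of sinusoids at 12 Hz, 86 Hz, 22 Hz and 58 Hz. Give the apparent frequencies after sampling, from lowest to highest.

fs/2 = 18 Hz.
12 Hz ≤ fs/2 = 18 Hz, passes unchanged.
86 Hz mod fs = 14 Hz.
14 Hz ≤ fs/2 = 18 Hz, appears at 14 Hz.
22 Hz > fs/2 = 18 Hz, folds to fs − 22 Hz = 14 Hz.
58 Hz mod fs = 22 Hz.
22 Hz > fs/2 = 18 Hz, folds to fs − 22 Hz = 14 Hz.
Distinct values: {12 Hz, 14 Hz}.

12 Hz, 14 Hz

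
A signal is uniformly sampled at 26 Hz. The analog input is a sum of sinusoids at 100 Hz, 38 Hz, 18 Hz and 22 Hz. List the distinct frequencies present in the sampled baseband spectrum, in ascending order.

4 Hz, 8 Hz, 12 Hz

fs/2 = 13 Hz.
100 Hz mod fs = 22 Hz.
22 Hz > fs/2 = 13 Hz, folds to fs − 22 Hz = 4 Hz.
38 Hz mod fs = 12 Hz.
12 Hz ≤ fs/2 = 13 Hz, appears at 12 Hz.
18 Hz > fs/2 = 13 Hz, folds to fs − 18 Hz = 8 Hz.
22 Hz > fs/2 = 13 Hz, folds to fs − 22 Hz = 4 Hz.
Distinct values: {4 Hz, 8 Hz, 12 Hz}.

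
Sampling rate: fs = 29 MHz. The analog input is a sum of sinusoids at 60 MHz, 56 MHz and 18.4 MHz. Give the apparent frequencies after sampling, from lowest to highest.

2 MHz, 10.6 MHz

fs/2 = 14.5 MHz.
60 MHz mod fs = 2 MHz.
2 MHz ≤ fs/2 = 14.5 MHz, appears at 2 MHz.
56 MHz mod fs = 27 MHz.
27 MHz > fs/2 = 14.5 MHz, folds to fs − 27 MHz = 2 MHz.
18.4 MHz > fs/2 = 14.5 MHz, folds to fs − 18.4 MHz = 10.6 MHz.
Distinct values: {2 MHz, 10.6 MHz}.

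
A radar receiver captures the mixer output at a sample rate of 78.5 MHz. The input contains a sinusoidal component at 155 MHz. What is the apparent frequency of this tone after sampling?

2 MHz

155 MHz mod fs = 76.5 MHz.
76.5 MHz > fs/2 = 39.25 MHz, folds to fs − 76.5 MHz = 2 MHz.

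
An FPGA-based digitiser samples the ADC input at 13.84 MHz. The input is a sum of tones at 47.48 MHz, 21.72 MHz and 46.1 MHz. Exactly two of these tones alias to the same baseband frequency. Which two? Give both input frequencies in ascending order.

fs/2 = 6.92 MHz.
47.48 MHz mod fs = 5.96 MHz.
5.96 MHz ≤ fs/2 = 6.92 MHz, appears at 5.96 MHz.
21.72 MHz mod fs = 7.88 MHz.
7.88 MHz > fs/2 = 6.92 MHz, folds to fs − 7.88 MHz = 5.96 MHz.
46.1 MHz mod fs = 4.58 MHz.
4.58 MHz ≤ fs/2 = 6.92 MHz, appears at 4.58 MHz.
21.72 MHz and 47.48 MHz both map to 5.96 MHz.

21.72 MHz, 47.48 MHz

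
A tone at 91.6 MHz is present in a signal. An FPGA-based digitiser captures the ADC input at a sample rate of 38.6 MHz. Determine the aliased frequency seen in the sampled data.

91.6 MHz mod fs = 14.4 MHz.
14.4 MHz ≤ fs/2 = 19.3 MHz, appears at 14.4 MHz.

14.4 MHz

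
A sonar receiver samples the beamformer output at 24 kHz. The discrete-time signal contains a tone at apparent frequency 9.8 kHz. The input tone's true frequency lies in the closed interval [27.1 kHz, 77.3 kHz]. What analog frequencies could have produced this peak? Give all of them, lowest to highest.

33.8 kHz, 38.2 kHz, 57.8 kHz, 62.2 kHz

Frequencies that alias to 9.8 kHz are k·fs ± 9.8 kHz for integer k ≥ 0.
k=0: 9.8 kHz.
k=1: 14.2 kHz, 33.8 kHz.
k=2: 38.2 kHz, 57.8 kHz.
k=3: 62.2 kHz, 81.8 kHz.
k=4: 86.2 kHz, 105.8 kHz.
Within [27.1 kHz, 77.3 kHz]: 33.8 kHz, 38.2 kHz, 57.8 kHz, 62.2 kHz.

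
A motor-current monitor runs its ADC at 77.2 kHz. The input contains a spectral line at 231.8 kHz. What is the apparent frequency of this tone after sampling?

231.8 kHz mod fs = 0.2 kHz.
0.2 kHz ≤ fs/2 = 38.6 kHz, appears at 0.2 kHz.

0.2 kHz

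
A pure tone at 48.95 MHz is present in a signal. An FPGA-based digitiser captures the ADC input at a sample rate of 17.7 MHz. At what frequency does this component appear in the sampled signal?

4.15 MHz

48.95 MHz mod fs = 13.55 MHz.
13.55 MHz > fs/2 = 8.85 MHz, folds to fs − 13.55 MHz = 4.15 MHz.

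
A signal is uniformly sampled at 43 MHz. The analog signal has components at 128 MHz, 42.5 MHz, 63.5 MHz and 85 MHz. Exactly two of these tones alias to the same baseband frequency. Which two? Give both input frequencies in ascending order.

fs/2 = 21.5 MHz.
128 MHz mod fs = 42 MHz.
42 MHz > fs/2 = 21.5 MHz, folds to fs − 42 MHz = 1 MHz.
42.5 MHz > fs/2 = 21.5 MHz, folds to fs − 42.5 MHz = 0.5 MHz.
63.5 MHz mod fs = 20.5 MHz.
20.5 MHz ≤ fs/2 = 21.5 MHz, appears at 20.5 MHz.
85 MHz mod fs = 42 MHz.
42 MHz > fs/2 = 21.5 MHz, folds to fs − 42 MHz = 1 MHz.
85 MHz and 128 MHz both map to 1 MHz.

85 MHz, 128 MHz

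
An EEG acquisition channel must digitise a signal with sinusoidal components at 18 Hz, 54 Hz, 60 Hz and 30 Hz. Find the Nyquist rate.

Highest-frequency component: 60 Hz.
Nyquist rate = 2 × 60 Hz = 120 Hz.

120 Hz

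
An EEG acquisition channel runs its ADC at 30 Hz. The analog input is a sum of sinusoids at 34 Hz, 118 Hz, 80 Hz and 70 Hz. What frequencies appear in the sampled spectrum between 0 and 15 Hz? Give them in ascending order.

fs/2 = 15 Hz.
34 Hz mod fs = 4 Hz.
4 Hz ≤ fs/2 = 15 Hz, appears at 4 Hz.
118 Hz mod fs = 28 Hz.
28 Hz > fs/2 = 15 Hz, folds to fs − 28 Hz = 2 Hz.
80 Hz mod fs = 20 Hz.
20 Hz > fs/2 = 15 Hz, folds to fs − 20 Hz = 10 Hz.
70 Hz mod fs = 10 Hz.
10 Hz ≤ fs/2 = 15 Hz, appears at 10 Hz.
Distinct values: {2 Hz, 4 Hz, 10 Hz}.

2 Hz, 4 Hz, 10 Hz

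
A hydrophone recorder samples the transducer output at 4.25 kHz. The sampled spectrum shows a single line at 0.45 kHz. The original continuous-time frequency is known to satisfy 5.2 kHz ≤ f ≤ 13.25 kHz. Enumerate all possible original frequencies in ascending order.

Frequencies that alias to 0.45 kHz are k·fs ± 0.45 kHz for integer k ≥ 0.
k=0: 0.45 kHz.
k=1: 3.8 kHz, 4.7 kHz.
k=2: 8.05 kHz, 8.95 kHz.
k=3: 12.3 kHz, 13.2 kHz.
k=4: 16.55 kHz, 17.45 kHz.
Within [5.2 kHz, 13.25 kHz]: 8.05 kHz, 8.95 kHz, 12.3 kHz, 13.2 kHz.

8.05 kHz, 8.95 kHz, 12.3 kHz, 13.2 kHz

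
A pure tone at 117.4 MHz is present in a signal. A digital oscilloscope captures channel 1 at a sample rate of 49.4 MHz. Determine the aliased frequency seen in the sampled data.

117.4 MHz mod fs = 18.6 MHz.
18.6 MHz ≤ fs/2 = 24.7 MHz, appears at 18.6 MHz.

18.6 MHz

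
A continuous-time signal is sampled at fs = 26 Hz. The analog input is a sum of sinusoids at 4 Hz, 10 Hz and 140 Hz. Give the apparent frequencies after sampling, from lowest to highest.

4 Hz, 10 Hz

fs/2 = 13 Hz.
4 Hz ≤ fs/2 = 13 Hz, passes unchanged.
10 Hz ≤ fs/2 = 13 Hz, passes unchanged.
140 Hz mod fs = 10 Hz.
10 Hz ≤ fs/2 = 13 Hz, appears at 10 Hz.
Distinct values: {4 Hz, 10 Hz}.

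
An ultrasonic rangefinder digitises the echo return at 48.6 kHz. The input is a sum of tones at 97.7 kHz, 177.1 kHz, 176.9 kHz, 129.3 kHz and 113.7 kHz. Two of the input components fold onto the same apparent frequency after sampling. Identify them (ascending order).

113.7 kHz, 129.3 kHz

fs/2 = 24.3 kHz.
97.7 kHz mod fs = 0.5 kHz.
0.5 kHz ≤ fs/2 = 24.3 kHz, appears at 0.5 kHz.
177.1 kHz mod fs = 31.3 kHz.
31.3 kHz > fs/2 = 24.3 kHz, folds to fs − 31.3 kHz = 17.3 kHz.
176.9 kHz mod fs = 31.1 kHz.
31.1 kHz > fs/2 = 24.3 kHz, folds to fs − 31.1 kHz = 17.5 kHz.
129.3 kHz mod fs = 32.1 kHz.
32.1 kHz > fs/2 = 24.3 kHz, folds to fs − 32.1 kHz = 16.5 kHz.
113.7 kHz mod fs = 16.5 kHz.
16.5 kHz ≤ fs/2 = 24.3 kHz, appears at 16.5 kHz.
113.7 kHz and 129.3 kHz both map to 16.5 kHz.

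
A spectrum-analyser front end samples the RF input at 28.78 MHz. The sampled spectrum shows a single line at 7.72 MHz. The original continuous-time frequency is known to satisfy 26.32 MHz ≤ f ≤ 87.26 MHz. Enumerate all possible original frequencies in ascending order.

Frequencies that alias to 7.72 MHz are k·fs ± 7.72 MHz for integer k ≥ 0.
k=0: 7.72 MHz.
k=1: 21.06 MHz, 36.5 MHz.
k=2: 49.84 MHz, 65.28 MHz.
k=3: 78.62 MHz, 94.06 MHz.
k=4: 107.4 MHz, 122.84 MHz.
Within [26.32 MHz, 87.26 MHz]: 36.5 MHz, 49.84 MHz, 65.28 MHz, 78.62 MHz.

36.5 MHz, 49.84 MHz, 65.28 MHz, 78.62 MHz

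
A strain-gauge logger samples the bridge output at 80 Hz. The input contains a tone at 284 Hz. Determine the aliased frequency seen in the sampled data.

284 Hz mod fs = 44 Hz.
44 Hz > fs/2 = 40 Hz, folds to fs − 44 Hz = 36 Hz.

36 Hz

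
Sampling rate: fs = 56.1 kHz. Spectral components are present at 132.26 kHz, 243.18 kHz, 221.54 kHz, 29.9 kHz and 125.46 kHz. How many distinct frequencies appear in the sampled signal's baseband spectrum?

fs/2 = 28.05 kHz.
132.26 kHz mod fs = 20.06 kHz.
20.06 kHz ≤ fs/2 = 28.05 kHz, appears at 20.06 kHz.
243.18 kHz mod fs = 18.78 kHz.
18.78 kHz ≤ fs/2 = 28.05 kHz, appears at 18.78 kHz.
221.54 kHz mod fs = 53.24 kHz.
53.24 kHz > fs/2 = 28.05 kHz, folds to fs − 53.24 kHz = 2.86 kHz.
29.9 kHz > fs/2 = 28.05 kHz, folds to fs − 29.9 kHz = 26.2 kHz.
125.46 kHz mod fs = 13.26 kHz.
13.26 kHz ≤ fs/2 = 28.05 kHz, appears at 13.26 kHz.
Distinct values: {2.86 kHz, 13.26 kHz, 18.78 kHz, 20.06 kHz, 26.2 kHz} → 5.

5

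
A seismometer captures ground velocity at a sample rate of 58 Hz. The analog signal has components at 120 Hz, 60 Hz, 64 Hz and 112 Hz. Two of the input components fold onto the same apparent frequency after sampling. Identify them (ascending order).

fs/2 = 29 Hz.
120 Hz mod fs = 4 Hz.
4 Hz ≤ fs/2 = 29 Hz, appears at 4 Hz.
60 Hz mod fs = 2 Hz.
2 Hz ≤ fs/2 = 29 Hz, appears at 2 Hz.
64 Hz mod fs = 6 Hz.
6 Hz ≤ fs/2 = 29 Hz, appears at 6 Hz.
112 Hz mod fs = 54 Hz.
54 Hz > fs/2 = 29 Hz, folds to fs − 54 Hz = 4 Hz.
112 Hz and 120 Hz both map to 4 Hz.

112 Hz, 120 Hz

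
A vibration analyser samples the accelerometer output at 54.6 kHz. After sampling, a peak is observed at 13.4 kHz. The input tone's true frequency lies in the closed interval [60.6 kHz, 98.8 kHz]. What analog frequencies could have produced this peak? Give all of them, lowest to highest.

Frequencies that alias to 13.4 kHz are k·fs ± 13.4 kHz for integer k ≥ 0.
k=0: 13.4 kHz.
k=1: 41.2 kHz, 68 kHz.
k=2: 95.8 kHz, 122.6 kHz.
k=3: 150.4 kHz, 177.2 kHz.
Within [60.6 kHz, 98.8 kHz]: 68 kHz, 95.8 kHz.

68 kHz, 95.8 kHz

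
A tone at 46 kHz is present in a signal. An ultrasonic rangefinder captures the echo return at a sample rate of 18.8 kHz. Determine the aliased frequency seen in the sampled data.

46 kHz mod fs = 8.4 kHz.
8.4 kHz ≤ fs/2 = 9.4 kHz, appears at 8.4 kHz.

8.4 kHz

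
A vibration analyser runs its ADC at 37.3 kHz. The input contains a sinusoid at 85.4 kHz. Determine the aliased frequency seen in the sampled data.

10.8 kHz

85.4 kHz mod fs = 10.8 kHz.
10.8 kHz ≤ fs/2 = 18.65 kHz, appears at 10.8 kHz.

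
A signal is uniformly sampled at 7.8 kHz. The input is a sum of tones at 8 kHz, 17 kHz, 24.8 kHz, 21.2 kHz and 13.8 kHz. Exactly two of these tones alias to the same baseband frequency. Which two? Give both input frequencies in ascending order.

fs/2 = 3.9 kHz.
8 kHz mod fs = 0.2 kHz.
0.2 kHz ≤ fs/2 = 3.9 kHz, appears at 0.2 kHz.
17 kHz mod fs = 1.4 kHz.
1.4 kHz ≤ fs/2 = 3.9 kHz, appears at 1.4 kHz.
24.8 kHz mod fs = 1.4 kHz.
1.4 kHz ≤ fs/2 = 3.9 kHz, appears at 1.4 kHz.
21.2 kHz mod fs = 5.6 kHz.
5.6 kHz > fs/2 = 3.9 kHz, folds to fs − 5.6 kHz = 2.2 kHz.
13.8 kHz mod fs = 6 kHz.
6 kHz > fs/2 = 3.9 kHz, folds to fs − 6 kHz = 1.8 kHz.
17 kHz and 24.8 kHz both map to 1.4 kHz.

17 kHz, 24.8 kHz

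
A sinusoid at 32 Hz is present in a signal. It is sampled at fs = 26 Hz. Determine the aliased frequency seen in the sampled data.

32 Hz mod fs = 6 Hz.
6 Hz ≤ fs/2 = 13 Hz, appears at 6 Hz.

6 Hz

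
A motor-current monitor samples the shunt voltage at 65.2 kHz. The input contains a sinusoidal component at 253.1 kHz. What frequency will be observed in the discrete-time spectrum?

7.7 kHz

253.1 kHz mod fs = 57.5 kHz.
57.5 kHz > fs/2 = 32.6 kHz, folds to fs − 57.5 kHz = 7.7 kHz.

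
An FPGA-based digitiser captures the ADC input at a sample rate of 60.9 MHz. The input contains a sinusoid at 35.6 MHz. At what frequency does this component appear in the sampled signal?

25.3 MHz

35.6 MHz > fs/2 = 30.45 MHz, folds to fs − 35.6 MHz = 25.3 MHz.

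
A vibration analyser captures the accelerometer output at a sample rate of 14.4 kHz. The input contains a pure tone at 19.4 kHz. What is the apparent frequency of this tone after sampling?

5 kHz

19.4 kHz mod fs = 5 kHz.
5 kHz ≤ fs/2 = 7.2 kHz, appears at 5 kHz.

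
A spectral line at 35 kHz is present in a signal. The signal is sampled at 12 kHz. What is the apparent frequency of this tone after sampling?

1 kHz

35 kHz mod fs = 11 kHz.
11 kHz > fs/2 = 6 kHz, folds to fs − 11 kHz = 1 kHz.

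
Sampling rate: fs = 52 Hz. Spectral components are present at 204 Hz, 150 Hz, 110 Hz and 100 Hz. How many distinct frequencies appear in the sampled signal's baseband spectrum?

2

fs/2 = 26 Hz.
204 Hz mod fs = 48 Hz.
48 Hz > fs/2 = 26 Hz, folds to fs − 48 Hz = 4 Hz.
150 Hz mod fs = 46 Hz.
46 Hz > fs/2 = 26 Hz, folds to fs − 46 Hz = 6 Hz.
110 Hz mod fs = 6 Hz.
6 Hz ≤ fs/2 = 26 Hz, appears at 6 Hz.
100 Hz mod fs = 48 Hz.
48 Hz > fs/2 = 26 Hz, folds to fs − 48 Hz = 4 Hz.
Distinct values: {4 Hz, 6 Hz} → 2.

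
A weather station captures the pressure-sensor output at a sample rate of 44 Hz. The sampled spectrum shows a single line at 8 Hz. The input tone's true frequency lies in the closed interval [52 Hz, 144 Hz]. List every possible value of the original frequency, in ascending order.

52 Hz, 80 Hz, 96 Hz, 124 Hz, 140 Hz

Frequencies that alias to 8 Hz are k·fs ± 8 Hz for integer k ≥ 0.
k=0: 8 Hz.
k=1: 36 Hz, 52 Hz.
k=2: 80 Hz, 96 Hz.
k=3: 124 Hz, 140 Hz.
k=4: 168 Hz, 184 Hz.
Within [52 Hz, 144 Hz]: 52 Hz, 80 Hz, 96 Hz, 124 Hz, 140 Hz.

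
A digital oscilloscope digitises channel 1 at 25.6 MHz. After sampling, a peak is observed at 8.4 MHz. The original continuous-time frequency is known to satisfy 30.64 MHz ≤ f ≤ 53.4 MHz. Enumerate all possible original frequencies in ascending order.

Frequencies that alias to 8.4 MHz are k·fs ± 8.4 MHz for integer k ≥ 0.
k=0: 8.4 MHz.
k=1: 17.2 MHz, 34 MHz.
k=2: 42.8 MHz, 59.6 MHz.
k=3: 68.4 MHz, 85.2 MHz.
Within [30.64 MHz, 53.4 MHz]: 34 MHz, 42.8 MHz.

34 MHz, 42.8 MHz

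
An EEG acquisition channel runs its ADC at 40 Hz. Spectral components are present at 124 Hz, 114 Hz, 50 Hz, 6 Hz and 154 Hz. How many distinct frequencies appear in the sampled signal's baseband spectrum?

3

fs/2 = 20 Hz.
124 Hz mod fs = 4 Hz.
4 Hz ≤ fs/2 = 20 Hz, appears at 4 Hz.
114 Hz mod fs = 34 Hz.
34 Hz > fs/2 = 20 Hz, folds to fs − 34 Hz = 6 Hz.
50 Hz mod fs = 10 Hz.
10 Hz ≤ fs/2 = 20 Hz, appears at 10 Hz.
6 Hz ≤ fs/2 = 20 Hz, passes unchanged.
154 Hz mod fs = 34 Hz.
34 Hz > fs/2 = 20 Hz, folds to fs − 34 Hz = 6 Hz.
Distinct values: {4 Hz, 6 Hz, 10 Hz} → 3.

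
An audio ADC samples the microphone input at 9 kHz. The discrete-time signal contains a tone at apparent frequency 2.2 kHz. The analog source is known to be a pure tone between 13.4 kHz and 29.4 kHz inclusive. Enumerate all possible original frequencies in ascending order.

Frequencies that alias to 2.2 kHz are k·fs ± 2.2 kHz for integer k ≥ 0.
k=0: 2.2 kHz.
k=1: 6.8 kHz, 11.2 kHz.
k=2: 15.8 kHz, 20.2 kHz.
k=3: 24.8 kHz, 29.2 kHz.
k=4: 33.8 kHz, 38.2 kHz.
Within [13.4 kHz, 29.4 kHz]: 15.8 kHz, 20.2 kHz, 24.8 kHz, 29.2 kHz.

15.8 kHz, 20.2 kHz, 24.8 kHz, 29.2 kHz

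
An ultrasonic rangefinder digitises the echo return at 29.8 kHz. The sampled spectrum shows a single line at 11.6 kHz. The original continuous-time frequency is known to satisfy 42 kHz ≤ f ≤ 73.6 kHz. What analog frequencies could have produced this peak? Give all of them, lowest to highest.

Frequencies that alias to 11.6 kHz are k·fs ± 11.6 kHz for integer k ≥ 0.
k=0: 11.6 kHz.
k=1: 18.2 kHz, 41.4 kHz.
k=2: 48 kHz, 71.2 kHz.
k=3: 77.8 kHz, 101 kHz.
Within [42 kHz, 73.6 kHz]: 48 kHz, 71.2 kHz.

48 kHz, 71.2 kHz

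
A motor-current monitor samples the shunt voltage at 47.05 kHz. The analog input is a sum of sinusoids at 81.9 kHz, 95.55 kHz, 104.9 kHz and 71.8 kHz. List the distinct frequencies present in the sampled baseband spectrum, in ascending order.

fs/2 = 23.525 kHz.
81.9 kHz mod fs = 34.85 kHz.
34.85 kHz > fs/2 = 23.525 kHz, folds to fs − 34.85 kHz = 12.2 kHz.
95.55 kHz mod fs = 1.45 kHz.
1.45 kHz ≤ fs/2 = 23.525 kHz, appears at 1.45 kHz.
104.9 kHz mod fs = 10.8 kHz.
10.8 kHz ≤ fs/2 = 23.525 kHz, appears at 10.8 kHz.
71.8 kHz mod fs = 24.75 kHz.
24.75 kHz > fs/2 = 23.525 kHz, folds to fs − 24.75 kHz = 22.3 kHz.
Distinct values: {1.45 kHz, 10.8 kHz, 12.2 kHz, 22.3 kHz}.

1.45 kHz, 10.8 kHz, 12.2 kHz, 22.3 kHz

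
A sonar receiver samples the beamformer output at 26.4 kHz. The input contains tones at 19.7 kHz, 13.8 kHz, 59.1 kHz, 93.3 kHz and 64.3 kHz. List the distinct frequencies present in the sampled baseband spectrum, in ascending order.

fs/2 = 13.2 kHz.
19.7 kHz > fs/2 = 13.2 kHz, folds to fs − 19.7 kHz = 6.7 kHz.
13.8 kHz > fs/2 = 13.2 kHz, folds to fs − 13.8 kHz = 12.6 kHz.
59.1 kHz mod fs = 6.3 kHz.
6.3 kHz ≤ fs/2 = 13.2 kHz, appears at 6.3 kHz.
93.3 kHz mod fs = 14.1 kHz.
14.1 kHz > fs/2 = 13.2 kHz, folds to fs − 14.1 kHz = 12.3 kHz.
64.3 kHz mod fs = 11.5 kHz.
11.5 kHz ≤ fs/2 = 13.2 kHz, appears at 11.5 kHz.
Distinct values: {6.3 kHz, 6.7 kHz, 11.5 kHz, 12.3 kHz, 12.6 kHz}.

6.3 kHz, 6.7 kHz, 11.5 kHz, 12.3 kHz, 12.6 kHz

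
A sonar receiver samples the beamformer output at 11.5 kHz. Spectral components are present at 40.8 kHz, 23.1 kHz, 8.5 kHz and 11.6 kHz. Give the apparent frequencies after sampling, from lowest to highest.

0.1 kHz, 3 kHz, 5.2 kHz

fs/2 = 5.75 kHz.
40.8 kHz mod fs = 6.3 kHz.
6.3 kHz > fs/2 = 5.75 kHz, folds to fs − 6.3 kHz = 5.2 kHz.
23.1 kHz mod fs = 0.1 kHz.
0.1 kHz ≤ fs/2 = 5.75 kHz, appears at 0.1 kHz.
8.5 kHz > fs/2 = 5.75 kHz, folds to fs − 8.5 kHz = 3 kHz.
11.6 kHz mod fs = 0.1 kHz.
0.1 kHz ≤ fs/2 = 5.75 kHz, appears at 0.1 kHz.
Distinct values: {0.1 kHz, 3 kHz, 5.2 kHz}.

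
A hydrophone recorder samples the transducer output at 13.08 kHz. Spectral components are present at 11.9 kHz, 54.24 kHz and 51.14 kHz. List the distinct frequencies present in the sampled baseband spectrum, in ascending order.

1.18 kHz, 1.92 kHz

fs/2 = 6.54 kHz.
11.9 kHz > fs/2 = 6.54 kHz, folds to fs − 11.9 kHz = 1.18 kHz.
54.24 kHz mod fs = 1.92 kHz.
1.92 kHz ≤ fs/2 = 6.54 kHz, appears at 1.92 kHz.
51.14 kHz mod fs = 11.9 kHz.
11.9 kHz > fs/2 = 6.54 kHz, folds to fs − 11.9 kHz = 1.18 kHz.
Distinct values: {1.18 kHz, 1.92 kHz}.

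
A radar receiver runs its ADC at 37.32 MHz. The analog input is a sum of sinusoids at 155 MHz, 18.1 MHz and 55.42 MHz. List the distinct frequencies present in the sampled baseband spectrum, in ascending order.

fs/2 = 18.66 MHz.
155 MHz mod fs = 5.72 MHz.
5.72 MHz ≤ fs/2 = 18.66 MHz, appears at 5.72 MHz.
18.1 MHz ≤ fs/2 = 18.66 MHz, passes unchanged.
55.42 MHz mod fs = 18.1 MHz.
18.1 MHz ≤ fs/2 = 18.66 MHz, appears at 18.1 MHz.
Distinct values: {5.72 MHz, 18.1 MHz}.

5.72 MHz, 18.1 MHz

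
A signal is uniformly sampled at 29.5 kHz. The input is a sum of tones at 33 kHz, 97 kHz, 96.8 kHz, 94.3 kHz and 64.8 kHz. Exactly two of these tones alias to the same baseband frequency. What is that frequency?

fs/2 = 14.75 kHz.
33 kHz mod fs = 3.5 kHz.
3.5 kHz ≤ fs/2 = 14.75 kHz, appears at 3.5 kHz.
97 kHz mod fs = 8.5 kHz.
8.5 kHz ≤ fs/2 = 14.75 kHz, appears at 8.5 kHz.
96.8 kHz mod fs = 8.3 kHz.
8.3 kHz ≤ fs/2 = 14.75 kHz, appears at 8.3 kHz.
94.3 kHz mod fs = 5.8 kHz.
5.8 kHz ≤ fs/2 = 14.75 kHz, appears at 5.8 kHz.
64.8 kHz mod fs = 5.8 kHz.
5.8 kHz ≤ fs/2 = 14.75 kHz, appears at 5.8 kHz.
64.8 kHz and 94.3 kHz both map to 5.8 kHz.

5.8 kHz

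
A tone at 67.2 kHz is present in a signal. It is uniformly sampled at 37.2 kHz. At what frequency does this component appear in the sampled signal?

7.2 kHz

67.2 kHz mod fs = 30 kHz.
30 kHz > fs/2 = 18.6 kHz, folds to fs − 30 kHz = 7.2 kHz.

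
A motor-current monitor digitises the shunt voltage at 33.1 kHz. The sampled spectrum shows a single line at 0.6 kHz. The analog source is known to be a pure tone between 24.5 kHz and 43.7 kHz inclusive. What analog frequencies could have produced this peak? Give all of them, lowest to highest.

Frequencies that alias to 0.6 kHz are k·fs ± 0.6 kHz for integer k ≥ 0.
k=0: 0.6 kHz.
k=1: 32.5 kHz, 33.7 kHz.
k=2: 65.6 kHz, 66.8 kHz.
Within [24.5 kHz, 43.7 kHz]: 32.5 kHz, 33.7 kHz.

32.5 kHz, 33.7 kHz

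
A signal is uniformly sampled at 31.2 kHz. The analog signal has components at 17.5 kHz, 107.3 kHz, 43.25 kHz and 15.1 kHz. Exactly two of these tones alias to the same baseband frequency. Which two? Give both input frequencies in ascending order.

fs/2 = 15.6 kHz.
17.5 kHz > fs/2 = 15.6 kHz, folds to fs − 17.5 kHz = 13.7 kHz.
107.3 kHz mod fs = 13.7 kHz.
13.7 kHz ≤ fs/2 = 15.6 kHz, appears at 13.7 kHz.
43.25 kHz mod fs = 12.05 kHz.
12.05 kHz ≤ fs/2 = 15.6 kHz, appears at 12.05 kHz.
15.1 kHz ≤ fs/2 = 15.6 kHz, passes unchanged.
17.5 kHz and 107.3 kHz both map to 13.7 kHz.

17.5 kHz, 107.3 kHz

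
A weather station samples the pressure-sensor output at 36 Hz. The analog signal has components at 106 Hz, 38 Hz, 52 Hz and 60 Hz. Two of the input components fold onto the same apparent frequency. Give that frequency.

fs/2 = 18 Hz.
106 Hz mod fs = 34 Hz.
34 Hz > fs/2 = 18 Hz, folds to fs − 34 Hz = 2 Hz.
38 Hz mod fs = 2 Hz.
2 Hz ≤ fs/2 = 18 Hz, appears at 2 Hz.
52 Hz mod fs = 16 Hz.
16 Hz ≤ fs/2 = 18 Hz, appears at 16 Hz.
60 Hz mod fs = 24 Hz.
24 Hz > fs/2 = 18 Hz, folds to fs − 24 Hz = 12 Hz.
38 Hz and 106 Hz both map to 2 Hz.

2 Hz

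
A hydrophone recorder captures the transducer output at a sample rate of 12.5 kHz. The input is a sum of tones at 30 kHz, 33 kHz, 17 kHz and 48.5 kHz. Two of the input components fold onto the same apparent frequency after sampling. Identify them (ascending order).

17 kHz, 33 kHz

fs/2 = 6.25 kHz.
30 kHz mod fs = 5 kHz.
5 kHz ≤ fs/2 = 6.25 kHz, appears at 5 kHz.
33 kHz mod fs = 8 kHz.
8 kHz > fs/2 = 6.25 kHz, folds to fs − 8 kHz = 4.5 kHz.
17 kHz mod fs = 4.5 kHz.
4.5 kHz ≤ fs/2 = 6.25 kHz, appears at 4.5 kHz.
48.5 kHz mod fs = 11 kHz.
11 kHz > fs/2 = 6.25 kHz, folds to fs − 11 kHz = 1.5 kHz.
17 kHz and 33 kHz both map to 4.5 kHz.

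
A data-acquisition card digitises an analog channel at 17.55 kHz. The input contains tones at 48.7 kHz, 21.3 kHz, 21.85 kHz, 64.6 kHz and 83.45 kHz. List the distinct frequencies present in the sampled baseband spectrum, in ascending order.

fs/2 = 8.775 kHz.
48.7 kHz mod fs = 13.6 kHz.
13.6 kHz > fs/2 = 8.775 kHz, folds to fs − 13.6 kHz = 3.95 kHz.
21.3 kHz mod fs = 3.75 kHz.
3.75 kHz ≤ fs/2 = 8.775 kHz, appears at 3.75 kHz.
21.85 kHz mod fs = 4.3 kHz.
4.3 kHz ≤ fs/2 = 8.775 kHz, appears at 4.3 kHz.
64.6 kHz mod fs = 11.95 kHz.
11.95 kHz > fs/2 = 8.775 kHz, folds to fs − 11.95 kHz = 5.6 kHz.
83.45 kHz mod fs = 13.25 kHz.
13.25 kHz > fs/2 = 8.775 kHz, folds to fs − 13.25 kHz = 4.3 kHz.
Distinct values: {3.75 kHz, 3.95 kHz, 4.3 kHz, 5.6 kHz}.

3.75 kHz, 3.95 kHz, 4.3 kHz, 5.6 kHz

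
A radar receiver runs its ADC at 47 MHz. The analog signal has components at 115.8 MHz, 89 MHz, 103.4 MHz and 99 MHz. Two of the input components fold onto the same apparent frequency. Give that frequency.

5 MHz

fs/2 = 23.5 MHz.
115.8 MHz mod fs = 21.8 MHz.
21.8 MHz ≤ fs/2 = 23.5 MHz, appears at 21.8 MHz.
89 MHz mod fs = 42 MHz.
42 MHz > fs/2 = 23.5 MHz, folds to fs − 42 MHz = 5 MHz.
103.4 MHz mod fs = 9.4 MHz.
9.4 MHz ≤ fs/2 = 23.5 MHz, appears at 9.4 MHz.
99 MHz mod fs = 5 MHz.
5 MHz ≤ fs/2 = 23.5 MHz, appears at 5 MHz.
89 MHz and 99 MHz both map to 5 MHz.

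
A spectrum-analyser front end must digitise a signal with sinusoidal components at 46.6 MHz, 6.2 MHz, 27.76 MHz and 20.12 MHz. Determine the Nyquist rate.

Highest-frequency component: 46.6 MHz.
Nyquist rate = 2 × 46.6 MHz = 93.2 MHz.

93.2 MHz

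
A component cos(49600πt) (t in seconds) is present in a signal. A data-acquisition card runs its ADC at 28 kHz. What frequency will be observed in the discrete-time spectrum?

ω = 49600π rad/s → f = ω/(2π) = 24800 Hz = 24.8 kHz.
24.8 kHz > fs/2 = 14 kHz, folds to fs − 24.8 kHz = 3.2 kHz.

3.2 kHz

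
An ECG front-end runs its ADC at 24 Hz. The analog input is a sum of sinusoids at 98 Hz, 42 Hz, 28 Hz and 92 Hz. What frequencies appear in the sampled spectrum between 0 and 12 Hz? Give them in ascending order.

2 Hz, 4 Hz, 6 Hz

fs/2 = 12 Hz.
98 Hz mod fs = 2 Hz.
2 Hz ≤ fs/2 = 12 Hz, appears at 2 Hz.
42 Hz mod fs = 18 Hz.
18 Hz > fs/2 = 12 Hz, folds to fs − 18 Hz = 6 Hz.
28 Hz mod fs = 4 Hz.
4 Hz ≤ fs/2 = 12 Hz, appears at 4 Hz.
92 Hz mod fs = 20 Hz.
20 Hz > fs/2 = 12 Hz, folds to fs − 20 Hz = 4 Hz.
Distinct values: {2 Hz, 4 Hz, 6 Hz}.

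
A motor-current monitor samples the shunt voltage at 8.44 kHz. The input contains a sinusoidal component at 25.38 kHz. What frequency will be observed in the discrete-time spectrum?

0.06 kHz

25.38 kHz mod fs = 0.06 kHz.
0.06 kHz ≤ fs/2 = 4.22 kHz, appears at 0.06 kHz.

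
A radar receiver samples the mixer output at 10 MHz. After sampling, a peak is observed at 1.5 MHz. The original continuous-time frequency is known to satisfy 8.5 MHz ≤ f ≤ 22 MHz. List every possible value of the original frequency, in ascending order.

8.5 MHz, 11.5 MHz, 18.5 MHz, 21.5 MHz

Frequencies that alias to 1.5 MHz are k·fs ± 1.5 MHz for integer k ≥ 0.
k=0: 1.5 MHz.
k=1: 8.5 MHz, 11.5 MHz.
k=2: 18.5 MHz, 21.5 MHz.
k=3: 28.5 MHz, 31.5 MHz.
Within [8.5 MHz, 22 MHz]: 8.5 MHz, 11.5 MHz, 18.5 MHz, 21.5 MHz.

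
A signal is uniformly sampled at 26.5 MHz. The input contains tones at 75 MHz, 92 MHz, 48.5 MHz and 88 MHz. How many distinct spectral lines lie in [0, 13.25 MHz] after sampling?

3

fs/2 = 13.25 MHz.
75 MHz mod fs = 22 MHz.
22 MHz > fs/2 = 13.25 MHz, folds to fs − 22 MHz = 4.5 MHz.
92 MHz mod fs = 12.5 MHz.
12.5 MHz ≤ fs/2 = 13.25 MHz, appears at 12.5 MHz.
48.5 MHz mod fs = 22 MHz.
22 MHz > fs/2 = 13.25 MHz, folds to fs − 22 MHz = 4.5 MHz.
88 MHz mod fs = 8.5 MHz.
8.5 MHz ≤ fs/2 = 13.25 MHz, appears at 8.5 MHz.
Distinct values: {4.5 MHz, 8.5 MHz, 12.5 MHz} → 3.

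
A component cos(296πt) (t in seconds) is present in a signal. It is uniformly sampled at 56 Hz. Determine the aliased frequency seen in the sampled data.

ω = 296π rad/s → f = ω/(2π) = 148 Hz.
148 Hz mod fs = 36 Hz.
36 Hz > fs/2 = 28 Hz, folds to fs − 36 Hz = 20 Hz.

20 Hz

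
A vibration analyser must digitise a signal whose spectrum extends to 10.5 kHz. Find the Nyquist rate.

Nyquist rate = 2 × 10.5 kHz = 21 kHz.

21 kHz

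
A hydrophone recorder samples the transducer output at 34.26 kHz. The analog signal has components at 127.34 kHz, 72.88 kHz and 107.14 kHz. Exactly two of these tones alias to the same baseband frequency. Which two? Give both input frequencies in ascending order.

72.88 kHz, 107.14 kHz

fs/2 = 17.13 kHz.
127.34 kHz mod fs = 24.56 kHz.
24.56 kHz > fs/2 = 17.13 kHz, folds to fs − 24.56 kHz = 9.7 kHz.
72.88 kHz mod fs = 4.36 kHz.
4.36 kHz ≤ fs/2 = 17.13 kHz, appears at 4.36 kHz.
107.14 kHz mod fs = 4.36 kHz.
4.36 kHz ≤ fs/2 = 17.13 kHz, appears at 4.36 kHz.
72.88 kHz and 107.14 kHz both map to 4.36 kHz.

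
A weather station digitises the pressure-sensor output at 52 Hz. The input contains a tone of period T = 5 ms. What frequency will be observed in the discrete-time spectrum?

T = 5 ms → f = 1/T = 200 Hz.
200 Hz mod fs = 44 Hz.
44 Hz > fs/2 = 26 Hz, folds to fs − 44 Hz = 8 Hz.

8 Hz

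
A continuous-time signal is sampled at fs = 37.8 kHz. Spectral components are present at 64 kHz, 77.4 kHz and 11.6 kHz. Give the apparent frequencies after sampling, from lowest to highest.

1.8 kHz, 11.6 kHz

fs/2 = 18.9 kHz.
64 kHz mod fs = 26.2 kHz.
26.2 kHz > fs/2 = 18.9 kHz, folds to fs − 26.2 kHz = 11.6 kHz.
77.4 kHz mod fs = 1.8 kHz.
1.8 kHz ≤ fs/2 = 18.9 kHz, appears at 1.8 kHz.
11.6 kHz ≤ fs/2 = 18.9 kHz, passes unchanged.
Distinct values: {1.8 kHz, 11.6 kHz}.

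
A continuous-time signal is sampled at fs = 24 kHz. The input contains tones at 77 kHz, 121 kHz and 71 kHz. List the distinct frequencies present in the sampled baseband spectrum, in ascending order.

1 kHz, 5 kHz

fs/2 = 12 kHz.
77 kHz mod fs = 5 kHz.
5 kHz ≤ fs/2 = 12 kHz, appears at 5 kHz.
121 kHz mod fs = 1 kHz.
1 kHz ≤ fs/2 = 12 kHz, appears at 1 kHz.
71 kHz mod fs = 23 kHz.
23 kHz > fs/2 = 12 kHz, folds to fs − 23 kHz = 1 kHz.
Distinct values: {1 kHz, 5 kHz}.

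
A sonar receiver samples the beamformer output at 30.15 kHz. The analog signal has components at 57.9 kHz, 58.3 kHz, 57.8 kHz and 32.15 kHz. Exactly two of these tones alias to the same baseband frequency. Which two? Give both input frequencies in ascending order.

32.15 kHz, 58.3 kHz

fs/2 = 15.075 kHz.
57.9 kHz mod fs = 27.75 kHz.
27.75 kHz > fs/2 = 15.075 kHz, folds to fs − 27.75 kHz = 2.4 kHz.
58.3 kHz mod fs = 28.15 kHz.
28.15 kHz > fs/2 = 15.075 kHz, folds to fs − 28.15 kHz = 2 kHz.
57.8 kHz mod fs = 27.65 kHz.
27.65 kHz > fs/2 = 15.075 kHz, folds to fs − 27.65 kHz = 2.5 kHz.
32.15 kHz mod fs = 2 kHz.
2 kHz ≤ fs/2 = 15.075 kHz, appears at 2 kHz.
32.15 kHz and 58.3 kHz both map to 2 kHz.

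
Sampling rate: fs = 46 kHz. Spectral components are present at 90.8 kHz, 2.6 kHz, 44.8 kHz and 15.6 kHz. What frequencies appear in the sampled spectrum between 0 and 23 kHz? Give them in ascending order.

fs/2 = 23 kHz.
90.8 kHz mod fs = 44.8 kHz.
44.8 kHz > fs/2 = 23 kHz, folds to fs − 44.8 kHz = 1.2 kHz.
2.6 kHz ≤ fs/2 = 23 kHz, passes unchanged.
44.8 kHz > fs/2 = 23 kHz, folds to fs − 44.8 kHz = 1.2 kHz.
15.6 kHz ≤ fs/2 = 23 kHz, passes unchanged.
Distinct values: {1.2 kHz, 2.6 kHz, 15.6 kHz}.

1.2 kHz, 2.6 kHz, 15.6 kHz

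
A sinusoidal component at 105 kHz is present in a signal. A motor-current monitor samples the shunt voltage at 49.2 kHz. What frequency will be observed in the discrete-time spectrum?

105 kHz mod fs = 6.6 kHz.
6.6 kHz ≤ fs/2 = 24.6 kHz, appears at 6.6 kHz.

6.6 kHz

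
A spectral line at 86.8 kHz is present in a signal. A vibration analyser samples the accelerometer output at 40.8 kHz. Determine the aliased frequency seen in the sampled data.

86.8 kHz mod fs = 5.2 kHz.
5.2 kHz ≤ fs/2 = 20.4 kHz, appears at 5.2 kHz.

5.2 kHz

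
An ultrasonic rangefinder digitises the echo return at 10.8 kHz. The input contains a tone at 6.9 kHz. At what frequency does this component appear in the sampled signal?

3.9 kHz

6.9 kHz > fs/2 = 5.4 kHz, folds to fs − 6.9 kHz = 3.9 kHz.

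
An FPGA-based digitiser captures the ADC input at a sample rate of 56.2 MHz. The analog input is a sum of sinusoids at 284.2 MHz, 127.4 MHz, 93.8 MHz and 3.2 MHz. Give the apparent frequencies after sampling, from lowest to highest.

3.2 MHz, 15 MHz, 18.6 MHz

fs/2 = 28.1 MHz.
284.2 MHz mod fs = 3.2 MHz.
3.2 MHz ≤ fs/2 = 28.1 MHz, appears at 3.2 MHz.
127.4 MHz mod fs = 15 MHz.
15 MHz ≤ fs/2 = 28.1 MHz, appears at 15 MHz.
93.8 MHz mod fs = 37.6 MHz.
37.6 MHz > fs/2 = 28.1 MHz, folds to fs − 37.6 MHz = 18.6 MHz.
3.2 MHz ≤ fs/2 = 28.1 MHz, passes unchanged.
Distinct values: {3.2 MHz, 15 MHz, 18.6 MHz}.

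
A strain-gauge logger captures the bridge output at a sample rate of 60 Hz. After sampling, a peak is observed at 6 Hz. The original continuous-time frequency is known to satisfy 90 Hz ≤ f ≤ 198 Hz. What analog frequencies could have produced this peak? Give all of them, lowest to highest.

114 Hz, 126 Hz, 174 Hz, 186 Hz

Frequencies that alias to 6 Hz are k·fs ± 6 Hz for integer k ≥ 0.
k=0: 6 Hz.
k=1: 54 Hz, 66 Hz.
k=2: 114 Hz, 126 Hz.
k=3: 174 Hz, 186 Hz.
k=4: 234 Hz, 246 Hz.
Within [90 Hz, 198 Hz]: 114 Hz, 126 Hz, 174 Hz, 186 Hz.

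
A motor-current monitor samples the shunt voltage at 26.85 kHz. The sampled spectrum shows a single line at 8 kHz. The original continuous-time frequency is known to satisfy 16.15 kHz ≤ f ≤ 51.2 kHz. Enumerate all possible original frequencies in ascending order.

18.85 kHz, 34.85 kHz, 45.7 kHz

Frequencies that alias to 8 kHz are k·fs ± 8 kHz for integer k ≥ 0.
k=0: 8 kHz.
k=1: 18.85 kHz, 34.85 kHz.
k=2: 45.7 kHz, 61.7 kHz.
k=3: 72.55 kHz, 88.55 kHz.
Within [16.15 kHz, 51.2 kHz]: 18.85 kHz, 34.85 kHz, 45.7 kHz.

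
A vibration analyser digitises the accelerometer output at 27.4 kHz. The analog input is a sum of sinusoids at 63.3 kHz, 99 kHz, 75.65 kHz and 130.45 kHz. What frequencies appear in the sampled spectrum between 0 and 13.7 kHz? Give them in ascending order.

fs/2 = 13.7 kHz.
63.3 kHz mod fs = 8.5 kHz.
8.5 kHz ≤ fs/2 = 13.7 kHz, appears at 8.5 kHz.
99 kHz mod fs = 16.8 kHz.
16.8 kHz > fs/2 = 13.7 kHz, folds to fs − 16.8 kHz = 10.6 kHz.
75.65 kHz mod fs = 20.85 kHz.
20.85 kHz > fs/2 = 13.7 kHz, folds to fs − 20.85 kHz = 6.55 kHz.
130.45 kHz mod fs = 20.85 kHz.
20.85 kHz > fs/2 = 13.7 kHz, folds to fs − 20.85 kHz = 6.55 kHz.
Distinct values: {6.55 kHz, 8.5 kHz, 10.6 kHz}.

6.55 kHz, 8.5 kHz, 10.6 kHz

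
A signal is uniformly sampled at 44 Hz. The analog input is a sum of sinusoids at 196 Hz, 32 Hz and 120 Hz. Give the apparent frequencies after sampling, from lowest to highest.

12 Hz, 20 Hz

fs/2 = 22 Hz.
196 Hz mod fs = 20 Hz.
20 Hz ≤ fs/2 = 22 Hz, appears at 20 Hz.
32 Hz > fs/2 = 22 Hz, folds to fs − 32 Hz = 12 Hz.
120 Hz mod fs = 32 Hz.
32 Hz > fs/2 = 22 Hz, folds to fs − 32 Hz = 12 Hz.
Distinct values: {12 Hz, 20 Hz}.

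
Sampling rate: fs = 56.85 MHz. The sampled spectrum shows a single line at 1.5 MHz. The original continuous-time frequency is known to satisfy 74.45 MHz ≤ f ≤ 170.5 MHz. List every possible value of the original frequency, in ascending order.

112.2 MHz, 115.2 MHz, 169.05 MHz

Frequencies that alias to 1.5 MHz are k·fs ± 1.5 MHz for integer k ≥ 0.
k=0: 1.5 MHz.
k=1: 55.35 MHz, 58.35 MHz.
k=2: 112.2 MHz, 115.2 MHz.
k=3: 169.05 MHz, 172.05 MHz.
k=4: 225.9 MHz, 228.9 MHz.
Within [74.45 MHz, 170.5 MHz]: 112.2 MHz, 115.2 MHz, 169.05 MHz.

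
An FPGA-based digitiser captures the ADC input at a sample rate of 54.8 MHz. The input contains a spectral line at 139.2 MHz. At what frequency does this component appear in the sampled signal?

25.2 MHz

139.2 MHz mod fs = 29.6 MHz.
29.6 MHz > fs/2 = 27.4 MHz, folds to fs − 29.6 MHz = 25.2 MHz.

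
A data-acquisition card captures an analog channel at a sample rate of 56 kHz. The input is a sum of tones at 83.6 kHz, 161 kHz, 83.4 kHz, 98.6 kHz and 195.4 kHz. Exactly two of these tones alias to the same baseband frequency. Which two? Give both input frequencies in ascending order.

fs/2 = 28 kHz.
83.6 kHz mod fs = 27.6 kHz.
27.6 kHz ≤ fs/2 = 28 kHz, appears at 27.6 kHz.
161 kHz mod fs = 49 kHz.
49 kHz > fs/2 = 28 kHz, folds to fs − 49 kHz = 7 kHz.
83.4 kHz mod fs = 27.4 kHz.
27.4 kHz ≤ fs/2 = 28 kHz, appears at 27.4 kHz.
98.6 kHz mod fs = 42.6 kHz.
42.6 kHz > fs/2 = 28 kHz, folds to fs − 42.6 kHz = 13.4 kHz.
195.4 kHz mod fs = 27.4 kHz.
27.4 kHz ≤ fs/2 = 28 kHz, appears at 27.4 kHz.
83.4 kHz and 195.4 kHz both map to 27.4 kHz.

83.4 kHz, 195.4 kHz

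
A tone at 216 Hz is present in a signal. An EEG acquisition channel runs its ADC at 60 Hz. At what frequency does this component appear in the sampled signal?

24 Hz

216 Hz mod fs = 36 Hz.
36 Hz > fs/2 = 30 Hz, folds to fs − 36 Hz = 24 Hz.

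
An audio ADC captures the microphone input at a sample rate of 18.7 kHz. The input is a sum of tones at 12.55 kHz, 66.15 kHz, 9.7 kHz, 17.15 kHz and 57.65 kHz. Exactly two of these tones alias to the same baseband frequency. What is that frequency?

1.55 kHz

fs/2 = 9.35 kHz.
12.55 kHz > fs/2 = 9.35 kHz, folds to fs − 12.55 kHz = 6.15 kHz.
66.15 kHz mod fs = 10.05 kHz.
10.05 kHz > fs/2 = 9.35 kHz, folds to fs − 10.05 kHz = 8.65 kHz.
9.7 kHz > fs/2 = 9.35 kHz, folds to fs − 9.7 kHz = 9 kHz.
17.15 kHz > fs/2 = 9.35 kHz, folds to fs − 17.15 kHz = 1.55 kHz.
57.65 kHz mod fs = 1.55 kHz.
1.55 kHz ≤ fs/2 = 9.35 kHz, appears at 1.55 kHz.
17.15 kHz and 57.65 kHz both map to 1.55 kHz.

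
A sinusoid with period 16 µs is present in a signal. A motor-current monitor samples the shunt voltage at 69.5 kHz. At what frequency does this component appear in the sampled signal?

7 kHz

T = 16 µs → f = 1/T = 62.5 kHz.
62.5 kHz > fs/2 = 34.75 kHz, folds to fs − 62.5 kHz = 7 kHz.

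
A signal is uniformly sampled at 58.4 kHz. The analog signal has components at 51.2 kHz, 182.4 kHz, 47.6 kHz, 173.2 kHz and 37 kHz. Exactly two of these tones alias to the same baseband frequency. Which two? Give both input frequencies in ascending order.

fs/2 = 29.2 kHz.
51.2 kHz > fs/2 = 29.2 kHz, folds to fs − 51.2 kHz = 7.2 kHz.
182.4 kHz mod fs = 7.2 kHz.
7.2 kHz ≤ fs/2 = 29.2 kHz, appears at 7.2 kHz.
47.6 kHz > fs/2 = 29.2 kHz, folds to fs − 47.6 kHz = 10.8 kHz.
173.2 kHz mod fs = 56.4 kHz.
56.4 kHz > fs/2 = 29.2 kHz, folds to fs − 56.4 kHz = 2 kHz.
37 kHz > fs/2 = 29.2 kHz, folds to fs − 37 kHz = 21.4 kHz.
51.2 kHz and 182.4 kHz both map to 7.2 kHz.

51.2 kHz, 182.4 kHz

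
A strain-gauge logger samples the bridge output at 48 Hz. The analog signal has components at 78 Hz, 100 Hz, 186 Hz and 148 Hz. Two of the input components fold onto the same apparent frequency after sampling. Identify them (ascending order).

100 Hz, 148 Hz

fs/2 = 24 Hz.
78 Hz mod fs = 30 Hz.
30 Hz > fs/2 = 24 Hz, folds to fs − 30 Hz = 18 Hz.
100 Hz mod fs = 4 Hz.
4 Hz ≤ fs/2 = 24 Hz, appears at 4 Hz.
186 Hz mod fs = 42 Hz.
42 Hz > fs/2 = 24 Hz, folds to fs − 42 Hz = 6 Hz.
148 Hz mod fs = 4 Hz.
4 Hz ≤ fs/2 = 24 Hz, appears at 4 Hz.
100 Hz and 148 Hz both map to 4 Hz.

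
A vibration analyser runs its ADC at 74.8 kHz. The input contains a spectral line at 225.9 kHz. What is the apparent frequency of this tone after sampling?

225.9 kHz mod fs = 1.5 kHz.
1.5 kHz ≤ fs/2 = 37.4 kHz, appears at 1.5 kHz.

1.5 kHz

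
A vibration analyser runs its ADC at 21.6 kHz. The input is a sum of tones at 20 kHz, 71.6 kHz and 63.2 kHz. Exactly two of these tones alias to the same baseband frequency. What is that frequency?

1.6 kHz

fs/2 = 10.8 kHz.
20 kHz > fs/2 = 10.8 kHz, folds to fs − 20 kHz = 1.6 kHz.
71.6 kHz mod fs = 6.8 kHz.
6.8 kHz ≤ fs/2 = 10.8 kHz, appears at 6.8 kHz.
63.2 kHz mod fs = 20 kHz.
20 kHz > fs/2 = 10.8 kHz, folds to fs − 20 kHz = 1.6 kHz.
20 kHz and 63.2 kHz both map to 1.6 kHz.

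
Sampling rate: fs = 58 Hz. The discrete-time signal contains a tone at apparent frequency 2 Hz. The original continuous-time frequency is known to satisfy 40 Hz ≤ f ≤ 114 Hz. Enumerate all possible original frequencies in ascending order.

56 Hz, 60 Hz, 114 Hz

Frequencies that alias to 2 Hz are k·fs ± 2 Hz for integer k ≥ 0.
k=0: 2 Hz.
k=1: 56 Hz, 60 Hz.
k=2: 114 Hz, 118 Hz.
k=3: 172 Hz, 176 Hz.
Within [40 Hz, 114 Hz]: 56 Hz, 60 Hz, 114 Hz.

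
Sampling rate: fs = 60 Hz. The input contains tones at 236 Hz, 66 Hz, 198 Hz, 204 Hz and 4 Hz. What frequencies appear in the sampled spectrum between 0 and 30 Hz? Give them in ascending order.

fs/2 = 30 Hz.
236 Hz mod fs = 56 Hz.
56 Hz > fs/2 = 30 Hz, folds to fs − 56 Hz = 4 Hz.
66 Hz mod fs = 6 Hz.
6 Hz ≤ fs/2 = 30 Hz, appears at 6 Hz.
198 Hz mod fs = 18 Hz.
18 Hz ≤ fs/2 = 30 Hz, appears at 18 Hz.
204 Hz mod fs = 24 Hz.
24 Hz ≤ fs/2 = 30 Hz, appears at 24 Hz.
4 Hz ≤ fs/2 = 30 Hz, passes unchanged.
Distinct values: {4 Hz, 6 Hz, 18 Hz, 24 Hz}.

4 Hz, 6 Hz, 18 Hz, 24 Hz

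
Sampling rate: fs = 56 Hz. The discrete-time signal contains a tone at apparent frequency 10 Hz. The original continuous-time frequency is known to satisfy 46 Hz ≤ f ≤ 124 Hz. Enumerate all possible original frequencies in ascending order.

46 Hz, 66 Hz, 102 Hz, 122 Hz

Frequencies that alias to 10 Hz are k·fs ± 10 Hz for integer k ≥ 0.
k=0: 10 Hz.
k=1: 46 Hz, 66 Hz.
k=2: 102 Hz, 122 Hz.
k=3: 158 Hz, 178 Hz.
Within [46 Hz, 124 Hz]: 46 Hz, 66 Hz, 102 Hz, 122 Hz.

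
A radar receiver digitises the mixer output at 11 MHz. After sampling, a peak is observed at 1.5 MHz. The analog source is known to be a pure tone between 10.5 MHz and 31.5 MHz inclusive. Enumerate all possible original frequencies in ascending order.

Frequencies that alias to 1.5 MHz are k·fs ± 1.5 MHz for integer k ≥ 0.
k=0: 1.5 MHz.
k=1: 9.5 MHz, 12.5 MHz.
k=2: 20.5 MHz, 23.5 MHz.
k=3: 31.5 MHz, 34.5 MHz.
k=4: 42.5 MHz, 45.5 MHz.
Within [10.5 MHz, 31.5 MHz]: 12.5 MHz, 20.5 MHz, 23.5 MHz, 31.5 MHz.

12.5 MHz, 20.5 MHz, 23.5 MHz, 31.5 MHz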